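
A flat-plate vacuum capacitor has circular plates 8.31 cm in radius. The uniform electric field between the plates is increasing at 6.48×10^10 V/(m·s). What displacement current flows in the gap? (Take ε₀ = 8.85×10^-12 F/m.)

The displacement current is ε₀ times dΦ_E/dt = ε₀ A dE/dt = (8.85×10^-12)(0.02169)(6.48×10^10) = 0.0124 A.

0.0124 A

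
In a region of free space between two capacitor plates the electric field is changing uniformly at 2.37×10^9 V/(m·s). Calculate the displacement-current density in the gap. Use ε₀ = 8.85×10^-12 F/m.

J_d = ε₀ ∂E/∂t, so J_d = 0.0210 A/m².

0.0210 A/m²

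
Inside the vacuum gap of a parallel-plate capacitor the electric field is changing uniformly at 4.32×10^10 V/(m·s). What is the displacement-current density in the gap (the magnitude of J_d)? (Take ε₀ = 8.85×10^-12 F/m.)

The displacement-current density is ε₀ ∂E/∂t = (8.85×10^-12)(4.32×10^10) = 0.382 A/m².

0.382 A/m²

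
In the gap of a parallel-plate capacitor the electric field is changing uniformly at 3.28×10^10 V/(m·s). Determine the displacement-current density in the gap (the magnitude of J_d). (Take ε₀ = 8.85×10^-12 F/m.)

0.290 A/m²

The displacement-current density is ε₀ ∂E/∂t = (8.85×10^-12)(3.28×10^10) = 0.290 A/m².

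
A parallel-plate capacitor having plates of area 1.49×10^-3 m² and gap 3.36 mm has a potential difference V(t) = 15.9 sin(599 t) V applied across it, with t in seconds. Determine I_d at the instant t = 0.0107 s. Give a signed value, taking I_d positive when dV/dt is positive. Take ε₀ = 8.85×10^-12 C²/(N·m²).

3.71×10^-8 A

dV/dt = (15.9)(599)·cos(6.4093) = 9448 V/s.
I_d = C dV/dt with C = ε₀A/d = (8.85×10^-12)(1.49×10^-3)/(3.36×10^-3) = 3.925×10^-12 F, so I_d = (3.925×10^-12)(9448) = 3.71×10^-8 A.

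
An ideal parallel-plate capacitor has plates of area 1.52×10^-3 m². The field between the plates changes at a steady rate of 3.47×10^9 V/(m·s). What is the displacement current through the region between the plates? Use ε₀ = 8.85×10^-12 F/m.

4.67×10^-5 A

The displacement current is ε₀ times dΦ_E/dt = ε₀ A dE/dt = (8.85×10^-12)(1.52×10^-3)(3.47×10^9) = 4.67×10^-5 A.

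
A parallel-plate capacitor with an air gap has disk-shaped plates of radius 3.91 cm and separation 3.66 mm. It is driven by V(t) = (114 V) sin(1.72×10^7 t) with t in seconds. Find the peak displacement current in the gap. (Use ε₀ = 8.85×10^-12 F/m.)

C = ε₀A/d = (8.85×10^-12)(4.803×10^-3)/(3.66×10^-3) = 1.161×10^-11 F; ω = 1.72×10^7 rad/s.
I_d = C dV/dt, so |I_d|_max = C V₀ ω = (1.161×10^-11)(114)(1.72×10^7) = 0.0228 A.

0.0228 A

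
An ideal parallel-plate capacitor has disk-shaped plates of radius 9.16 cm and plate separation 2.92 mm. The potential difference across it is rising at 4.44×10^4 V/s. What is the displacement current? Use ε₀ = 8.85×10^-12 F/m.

3.55×10^-6 A

E = V/d so dE/dt = (dV/dt)/d = 1.521×10^7 V/(m·s), and I_d = ε₀ A dE/dt = (8.85×10^-12)(0.02636)(1.521×10^7) = 3.55×10^-6 A.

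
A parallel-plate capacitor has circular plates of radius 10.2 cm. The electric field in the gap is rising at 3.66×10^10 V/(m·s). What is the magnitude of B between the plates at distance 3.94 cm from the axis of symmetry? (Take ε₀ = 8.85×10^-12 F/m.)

Through the whole plate area (πR² = 0.03269 m²), I_d = ε₀ πR² dE/dt = 0.01059 A.
An Ampèrian loop of radius r encloses a fraction (r/R)² of I_d. Then B·2πr = μ₀ I_d (r/R)², giving B = μ₀ I_d r/(2πR²) = 8.02×10^-9 T.

8.02×10^-9 T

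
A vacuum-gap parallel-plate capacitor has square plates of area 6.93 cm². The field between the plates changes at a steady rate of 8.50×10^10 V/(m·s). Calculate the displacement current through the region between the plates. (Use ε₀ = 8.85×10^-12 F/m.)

5.21×10^-4 A

With a uniform field, Φ_E = EA, so I_d = ε₀ A dE/dt = 5.21×10^-4 A.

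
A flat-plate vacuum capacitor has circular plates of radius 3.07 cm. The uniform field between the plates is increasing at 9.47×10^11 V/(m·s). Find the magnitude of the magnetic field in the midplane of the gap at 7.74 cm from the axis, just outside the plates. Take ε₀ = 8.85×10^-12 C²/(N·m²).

I_d = ε₀ dΦ_E/dt = ε₀ πR² (dE/dt) = (8.85×10^-12)(2.961×10^-3)(9.47×10^11) = 0.02482 A through the full plate area.
Outside the plates the loop encloses all of I_d, so B·2πr = μ₀ I_d and B = 6.41×10^-8 T.

6.41×10^-8 T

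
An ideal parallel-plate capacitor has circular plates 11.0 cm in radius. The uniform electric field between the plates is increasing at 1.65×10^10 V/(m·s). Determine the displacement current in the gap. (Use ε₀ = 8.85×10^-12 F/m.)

5.55×10^-3 A

With a uniform field, Φ_E = EA, so I_d = ε₀ A dE/dt = 5.55×10^-3 A.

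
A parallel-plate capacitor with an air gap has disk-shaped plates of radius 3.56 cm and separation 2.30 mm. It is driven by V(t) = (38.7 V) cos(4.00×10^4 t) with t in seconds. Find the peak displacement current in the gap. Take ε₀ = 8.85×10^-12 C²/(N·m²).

2.37×10^-5 A

C = ε₀A/d = (8.85×10^-12)(3.982×10^-3)/(2.30×10^-3) = 1.532×10^-11 F; ω = 4.00×10^4 rad/s.
I_d = C dV/dt, so |I_d|_max = C V₀ ω = (1.532×10^-11)(38.7)(4.00×10^4) = 2.37×10^-5 A.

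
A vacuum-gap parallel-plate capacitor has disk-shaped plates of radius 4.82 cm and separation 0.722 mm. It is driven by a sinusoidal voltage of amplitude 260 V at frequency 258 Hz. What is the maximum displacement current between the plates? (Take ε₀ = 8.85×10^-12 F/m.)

3.77×10^-5 A

C = ε₀A/d = (8.85×10^-12)(7.299×10^-3)/(7.22×10^-4) = 8.947×10^-11 F; ω = 2πf = 1621 rad/s.
I_d = C dV/dt, so |I_d|_max = C V₀ ω = (8.947×10^-11)(260)(1621) = 3.77×10^-5 A.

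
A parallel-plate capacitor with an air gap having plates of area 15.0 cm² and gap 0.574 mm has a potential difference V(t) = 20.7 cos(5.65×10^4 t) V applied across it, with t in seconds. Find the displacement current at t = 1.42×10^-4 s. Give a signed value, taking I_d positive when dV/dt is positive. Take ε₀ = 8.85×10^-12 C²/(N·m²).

-2.67×10^-5 A

C = ε₀A/d = (8.85×10^-12)(1.50×10^-3)/(5.74×10^-4) = 2.313×10^-11 F. dV/dt = V₀ω·−sin(ωt); at ωt = 8.023 rad this factor is -0.9858.
I_d = C dV/dt = (2.313×10^-11)(20.7)(5.65×10^4)(-0.9858) = -2.67×10^-5 A.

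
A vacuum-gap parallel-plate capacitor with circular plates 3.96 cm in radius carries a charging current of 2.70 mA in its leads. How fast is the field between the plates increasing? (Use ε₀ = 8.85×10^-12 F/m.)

The displacement current between the plates equals the conduction current, I_d = 2.70 mA.
Inverting I_d = ε₀ A dE/dt gives dE/dt = 2.70×10^-3 / (8.85×10^-12 · 4.927×10^-3) = 6.19×10^10 V/(m·s).

6.19×10^10 V/(m·s)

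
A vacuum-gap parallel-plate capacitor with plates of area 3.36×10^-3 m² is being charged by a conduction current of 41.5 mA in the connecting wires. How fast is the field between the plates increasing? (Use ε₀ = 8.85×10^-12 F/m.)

Charge continuity gives I_d = I = 0.0415 A between the plates.
Since I_d = ε₀ A dE/dt, dE/dt = I_d/(ε₀A) = (0.0415)/((8.85×10^-12)(3.36×10^-3)) = 1.40×10^12 V/(m·s).

1.40×10^12 V/(m·s)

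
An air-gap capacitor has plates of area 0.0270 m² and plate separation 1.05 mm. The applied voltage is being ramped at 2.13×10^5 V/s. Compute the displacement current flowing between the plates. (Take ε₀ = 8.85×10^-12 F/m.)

4.85×10^-5 A

The field between the plates is E = V/d, so dE/dt = (2.13×10^5)/(1.05×10^-3 m) = 2.029×10^8 V/(m·s).
I_d = ε₀ A (dE/dt) = (8.85×10^-12)(0.0270)(2.029×10^8) = 4.85×10^-5 A.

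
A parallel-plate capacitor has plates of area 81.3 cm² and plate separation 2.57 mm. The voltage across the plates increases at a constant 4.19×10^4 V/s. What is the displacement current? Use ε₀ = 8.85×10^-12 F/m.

E = V/d so dE/dt = (dV/dt)/d = 1.630×10^7 V/(m·s), and I_d = ε₀ A dE/dt = (8.85×10^-12)(8.13×10^-3)(1.630×10^7) = 1.17×10^-6 A.

1.17×10^-6 A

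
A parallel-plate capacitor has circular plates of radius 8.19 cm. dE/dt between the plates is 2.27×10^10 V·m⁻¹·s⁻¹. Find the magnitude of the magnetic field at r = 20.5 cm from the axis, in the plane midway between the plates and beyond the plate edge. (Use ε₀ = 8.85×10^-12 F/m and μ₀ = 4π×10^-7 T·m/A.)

4.13×10^-9 T

Through the whole plate area (πR² = 0.02107 m²), I_d = ε₀ πR² dE/dt = 4.233×10^-3 A.
With r > R the enclosed displacement current is the full I_d; B = μ₀ I_d / (2πr) = 4.13×10^-9 T.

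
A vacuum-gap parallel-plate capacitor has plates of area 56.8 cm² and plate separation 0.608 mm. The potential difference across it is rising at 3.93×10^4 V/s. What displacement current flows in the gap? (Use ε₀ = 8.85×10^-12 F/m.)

3.25×10^-6 A

C = ε₀A/d = (8.85×10^-12)(5.68×10^-3)/(6.08×10^-4) = 8.268×10^-11 F.
I_d = C dV/dt = (8.268×10^-11)(3.93×10^4) = 3.25×10^-6 A.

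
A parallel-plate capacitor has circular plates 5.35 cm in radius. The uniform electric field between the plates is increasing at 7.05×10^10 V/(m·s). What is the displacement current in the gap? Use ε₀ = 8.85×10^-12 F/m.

The displacement current is ε₀ times dΦ_E/dt = ε₀ A dE/dt = (8.85×10^-12)(8.992×10^-3)(7.05×10^10) = 5.61×10^-3 A.

5.61×10^-3 A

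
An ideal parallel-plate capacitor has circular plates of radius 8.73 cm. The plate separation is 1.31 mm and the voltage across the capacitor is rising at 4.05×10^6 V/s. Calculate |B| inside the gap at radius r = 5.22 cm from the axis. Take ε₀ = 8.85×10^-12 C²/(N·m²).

8.97×10^-10 T

dE/dt = (dV/dt)/d = 3.092×10^9 V/(m·s); I_d = ε₀(πR²)(dE/dt) = (8.85×10^-12)(0.02394)(3.092×10^9) = 6.551×10^-4 A.
An Ampèrian loop of radius r encloses a fraction (r/R)² of I_d. Then B·2πr = μ₀ I_d (r/R)², giving B = μ₀ I_d r/(2πR²) = 8.97×10^-10 T.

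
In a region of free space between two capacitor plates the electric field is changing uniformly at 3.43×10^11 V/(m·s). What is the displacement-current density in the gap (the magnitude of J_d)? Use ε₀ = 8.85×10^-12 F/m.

3.04 A/m²

J_d = ε₀ ∂E/∂t, so J_d = 3.04 A/m².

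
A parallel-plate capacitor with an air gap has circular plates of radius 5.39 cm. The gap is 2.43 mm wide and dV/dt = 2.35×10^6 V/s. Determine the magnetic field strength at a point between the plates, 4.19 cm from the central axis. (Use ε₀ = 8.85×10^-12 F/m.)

2.25×10^-10 T

dE/dt = (dV/dt)/d = 9.671×10^8 V/(m·s); I_d = ε₀(πR²)(dE/dt) = (8.85×10^-12)(9.127×10^-3)(9.671×10^8) = 7.812×10^-5 A.
An Ampèrian loop of radius r encloses a fraction (r/R)² of I_d. Then B·2πr = μ₀ I_d (r/R)², giving B = μ₀ I_d r/(2πR²) = 2.25×10^-10 T.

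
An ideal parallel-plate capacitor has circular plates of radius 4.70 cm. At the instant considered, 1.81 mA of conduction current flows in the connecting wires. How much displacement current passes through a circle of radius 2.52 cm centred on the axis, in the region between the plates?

No conduction current crosses the gap, so I_d there equals the 1.81×10^-3 A in the leads.
Through an area πr² the displacement current is I_d·(πr²/πR²) = I_d (r/R)² = 5.20×10^-4 A.

5.20×10^-4 A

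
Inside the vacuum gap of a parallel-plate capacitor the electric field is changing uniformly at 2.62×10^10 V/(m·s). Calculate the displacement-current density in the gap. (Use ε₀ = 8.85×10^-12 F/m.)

The displacement-current density is ε₀ ∂E/∂t = (8.85×10^-12)(2.62×10^10) = 0.232 A/m².

0.232 A/m²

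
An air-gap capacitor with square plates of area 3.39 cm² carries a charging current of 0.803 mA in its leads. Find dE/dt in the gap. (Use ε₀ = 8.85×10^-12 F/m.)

By continuity, I_d in the gap equals the 0.803 mA flowing in the wire.
Then dE/dt = I_d/(ε₀A) = 2.68×10^11 V/(m·s).

2.68×10^11 V/(m·s)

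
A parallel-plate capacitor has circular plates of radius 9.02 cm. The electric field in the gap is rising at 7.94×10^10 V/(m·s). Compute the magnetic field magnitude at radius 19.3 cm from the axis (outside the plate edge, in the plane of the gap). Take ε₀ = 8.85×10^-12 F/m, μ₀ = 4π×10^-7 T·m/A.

1.86×10^-8 T

Through the whole plate area (πR² = 0.02556 m²), I_d = ε₀ πR² dE/dt = 0.01796 A.
With r > R the enclosed displacement current is the full I_d; B = μ₀ I_d / (2πr) = 1.86×10^-8 T.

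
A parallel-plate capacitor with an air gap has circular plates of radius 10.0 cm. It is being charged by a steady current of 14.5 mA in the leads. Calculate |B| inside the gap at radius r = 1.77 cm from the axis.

By continuity the displacement current in the gap matches the conduction current: I_d = 0.0145 A.
For r < R the Ampère–Maxwell law gives B(2πr) = μ₀ I_d (r²/R²), so B = μ₀ I_d r/(2πR²) = (4π×10^-7)(0.0145)(0.0177)/(2π·0.100²) = 5.13×10^-9 T.

5.13×10^-9 T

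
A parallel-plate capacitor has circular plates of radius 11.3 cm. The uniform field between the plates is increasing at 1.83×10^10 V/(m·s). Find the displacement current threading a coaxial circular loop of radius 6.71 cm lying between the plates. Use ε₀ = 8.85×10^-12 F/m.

2.29×10^-3 A

I_d = ε₀ dΦ_E/dt = ε₀ πR² (dE/dt) = (8.85×10^-12)(0.04011)(1.83×10^10) = 6.496×10^-3 A through the full plate area.
Through an area πr² the displacement current is I_d·(πr²/πR²) = I_d (r/R)² = 2.29×10^-3 A.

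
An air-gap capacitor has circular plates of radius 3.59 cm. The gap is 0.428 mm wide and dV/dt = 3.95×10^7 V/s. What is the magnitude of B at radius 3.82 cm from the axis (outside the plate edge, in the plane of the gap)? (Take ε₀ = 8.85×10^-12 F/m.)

I_d = C dV/dt with C = ε₀πR²/d = 8.372×10^-11 F, so I_d = (8.372×10^-11)(3.95×10^7) = 3.307×10^-3 A.
Outside the plates the loop encloses all of I_d, so B·2πr = μ₀ I_d and B = 1.73×10^-8 T.

1.73×10^-8 T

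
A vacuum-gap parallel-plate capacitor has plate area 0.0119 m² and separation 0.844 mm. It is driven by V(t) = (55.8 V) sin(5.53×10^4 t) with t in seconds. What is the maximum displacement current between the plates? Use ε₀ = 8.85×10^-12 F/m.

3.85×10^-4 A

The displacement current equals the conduction current C dV/dt, which peaks at C V₀ ω.
With C = ε₀A/d = (8.85×10^-12)(0.0119)/(8.44×10^-4) = 1.248×10^-10 F and ω = 5.53×10^4 rad/s, I_d,max = (1.248×10^-10)(55.8)(5.53×10^4) = 3.85×10^-4 A.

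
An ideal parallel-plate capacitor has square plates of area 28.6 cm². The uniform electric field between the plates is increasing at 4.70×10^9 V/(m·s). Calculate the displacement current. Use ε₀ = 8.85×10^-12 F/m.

1.19×10^-4 A

With a uniform field, Φ_E = EA, so I_d = ε₀ A dE/dt = 1.19×10^-4 A.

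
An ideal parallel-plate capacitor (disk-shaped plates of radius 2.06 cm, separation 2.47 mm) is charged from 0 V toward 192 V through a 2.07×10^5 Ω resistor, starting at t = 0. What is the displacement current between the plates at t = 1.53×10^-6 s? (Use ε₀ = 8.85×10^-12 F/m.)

C = ε₀A/d = (8.85×10^-12)(1.333×10^-3)/(2.47×10^-3) = 4.776×10^-12 F, so τ = RC = 9.886×10^-7 s.
The conduction current is I(t) = (V₀/R) e^(−t/τ), and the displacement current between the plates equals it.
t/τ = 1.548; I_d = (192/2.07×10^5) · e^(−1.548) = (9.275×10^-4)(0.2127) = 1.97×10^-4 A.

1.97×10^-4 A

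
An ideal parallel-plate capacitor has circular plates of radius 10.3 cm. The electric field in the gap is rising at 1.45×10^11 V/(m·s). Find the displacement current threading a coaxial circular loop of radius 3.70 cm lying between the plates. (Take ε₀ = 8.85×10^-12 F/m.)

Through the whole plate area (πR² = 0.03333 m²), I_d = ε₀ πR² dE/dt = 0.04277 A.
The field is uniform, so I_d,enc = I_d (r/R)² = (0.04277)(3.70/10.3)² = 5.52×10^-3 A.

5.52×10^-3 A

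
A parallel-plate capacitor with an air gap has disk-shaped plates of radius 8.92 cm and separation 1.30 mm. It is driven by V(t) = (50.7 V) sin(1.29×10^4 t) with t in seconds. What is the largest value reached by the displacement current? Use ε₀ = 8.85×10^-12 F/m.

The displacement current equals the conduction current C dV/dt, which peaks at C V₀ ω.
With C = ε₀A/d = (8.85×10^-12)(0.02500)/(1.30×10^-3) = 1.702×10^-10 F and ω = 1.29×10^4 rad/s, I_d,max = (1.702×10^-10)(50.7)(1.29×10^4) = 1.11×10^-4 A.

1.11×10^-4 A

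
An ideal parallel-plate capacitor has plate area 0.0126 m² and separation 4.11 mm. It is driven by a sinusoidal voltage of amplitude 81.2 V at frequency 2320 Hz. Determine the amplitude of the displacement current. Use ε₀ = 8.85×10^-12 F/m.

The displacement current equals the conduction current C dV/dt, which peaks at C V₀ ω.
With C = ε₀A/d = (8.85×10^-12)(0.0126)/(4.11×10^-3) = 2.713×10^-11 F and ω = 2πf = 1.458×10^4 rad/s, I_d,max = (2.713×10^-11)(81.2)(1.458×10^4) = 3.21×10^-5 A.

3.21×10^-5 A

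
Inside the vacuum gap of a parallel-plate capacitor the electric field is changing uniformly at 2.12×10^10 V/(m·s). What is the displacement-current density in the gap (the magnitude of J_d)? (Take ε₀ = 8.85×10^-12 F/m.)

J_d = ε₀ dE/dt = (8.85×10^-12)(2.12×10^10) = 0.188 A/m².

0.188 A/m²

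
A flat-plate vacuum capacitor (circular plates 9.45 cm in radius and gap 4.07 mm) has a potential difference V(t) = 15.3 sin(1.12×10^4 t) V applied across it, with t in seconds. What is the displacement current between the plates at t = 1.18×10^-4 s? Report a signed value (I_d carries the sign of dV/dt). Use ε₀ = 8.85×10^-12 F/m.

2.58×10^-6 A

dE/dt = (V₀ω/d)·cos(ωt) with ωt = 1.3216 rad: (15.3)(1.12×10^4)(0.2466)/(4.07×10^-3) = 1.038×10^7 V/(m·s).
I_d = ε₀ A dE/dt = (8.85×10^-12)(0.02806)(1.038×10^7) = 2.58×10^-6 A.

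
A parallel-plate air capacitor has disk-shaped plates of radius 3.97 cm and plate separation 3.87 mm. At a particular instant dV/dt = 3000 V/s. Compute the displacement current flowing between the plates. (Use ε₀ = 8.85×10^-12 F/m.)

3.40×10^-8 A

C = ε₀A/d = (8.85×10^-12)(4.951×10^-3)/(3.87×10^-3) = 1.132×10^-11 F.
I_d = C dV/dt = (1.132×10^-11)(3000) = 3.40×10^-8 A.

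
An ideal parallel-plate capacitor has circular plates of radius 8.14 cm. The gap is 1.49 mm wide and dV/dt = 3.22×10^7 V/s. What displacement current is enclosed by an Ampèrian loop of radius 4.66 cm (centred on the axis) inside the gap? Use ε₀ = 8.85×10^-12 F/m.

With E = V/d, dE/dt = 2.161×10^10 V/(m·s) and πR² = 0.02082 m², giving I_d = ε₀ πR² dE/dt = 3.982×10^-3 A.
Since J_d is uniform, the enclosed fraction is (r/R)² = 0.3277, giving I_d,enc = 1.30×10^-3 A.

1.30×10^-3 A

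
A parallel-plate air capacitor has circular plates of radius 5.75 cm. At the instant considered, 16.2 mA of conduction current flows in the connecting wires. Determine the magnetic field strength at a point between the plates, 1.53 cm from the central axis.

1.50×10^-8 T

Between the plates the displacement current equals the wire current: I_d = 16.2 mA = 0.0162 A.
For r < R the Ampère–Maxwell law gives B(2πr) = μ₀ I_d (r²/R²), so B = μ₀ I_d r/(2πR²) = (4π×10^-7)(0.0162)(0.0153)/(2π·0.0575²) = 1.50×10^-8 T.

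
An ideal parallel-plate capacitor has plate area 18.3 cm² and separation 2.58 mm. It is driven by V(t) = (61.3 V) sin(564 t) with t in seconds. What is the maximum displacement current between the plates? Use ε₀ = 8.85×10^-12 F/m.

2.17×10^-7 A

(dE/dt)_max = V₀ω/d = 1.340×10^7 V/(m·s); ω = 564 rad/s.
I_d,max = ε₀ A (dE/dt)_max = (8.85×10^-12)(1.83×10^-3)(1.340×10^7) = 2.17×10^-7 A.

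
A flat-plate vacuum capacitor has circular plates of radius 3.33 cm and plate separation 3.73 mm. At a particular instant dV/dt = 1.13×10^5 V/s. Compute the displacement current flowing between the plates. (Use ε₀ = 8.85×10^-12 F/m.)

The field between the plates is E = V/d, so dE/dt = (1.13×10^5)/(3.73×10^-3 m) = 3.029×10^7 V/(m·s).
I_d = ε₀ A (dE/dt) = (8.85×10^-12)(3.484×10^-3)(3.029×10^7) = 9.34×10^-7 A.

9.34×10^-7 A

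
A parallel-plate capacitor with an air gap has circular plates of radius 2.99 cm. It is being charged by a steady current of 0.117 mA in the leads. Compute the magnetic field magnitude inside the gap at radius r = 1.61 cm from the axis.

4.21×10^-10 T

Between the plates the displacement current equals the wire current: I_d = 0.117 mA = 1.17×10^-4 A.
An Ampèrian loop of radius r encloses a fraction (r/R)² of I_d. Then B·2πr = μ₀ I_d (r/R)², giving B = μ₀ I_d r/(2πR²) = 4.21×10^-10 T.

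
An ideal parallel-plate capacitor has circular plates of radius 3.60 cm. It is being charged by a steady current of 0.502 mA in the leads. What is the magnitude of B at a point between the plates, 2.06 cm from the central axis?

By continuity the displacement current in the gap matches the conduction current: I_d = 5.02×10^-4 A.
An Ampèrian loop of radius r encloses a fraction (r/R)² of I_d. Then B·2πr = μ₀ I_d (r/R)², giving B = μ₀ I_d r/(2πR²) = 1.60×10^-9 T.

1.60×10^-9 T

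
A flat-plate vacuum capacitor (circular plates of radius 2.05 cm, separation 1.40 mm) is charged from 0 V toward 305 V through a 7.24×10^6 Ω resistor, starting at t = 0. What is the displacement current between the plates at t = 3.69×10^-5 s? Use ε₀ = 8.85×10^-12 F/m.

With C = ε₀A/d = (8.85×10^-12)(1.320×10^-3)/(1.40×10^-3) = 8.344×10^-12 F, the time constant is τ = RC = 6.041×10^-5 s, so t/τ = 0.6108 and e^(−t/τ) = 0.5429.
I_d = I_cond = (V₀/R) e^(−t/τ) = (4.213×10^-5)(0.5429) = 2.29×10^-5 A.

2.29×10^-5 A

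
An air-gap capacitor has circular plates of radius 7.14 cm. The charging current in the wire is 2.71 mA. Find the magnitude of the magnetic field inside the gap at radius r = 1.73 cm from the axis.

No conduction current crosses the gap, so I_d there equals the 2.71×10^-3 A in the leads.
An Ampèrian loop of radius r encloses a fraction (r/R)² of I_d. Then B·2πr = μ₀ I_d (r/R)², giving B = μ₀ I_d r/(2πR²) = 1.84×10^-9 T.

1.84×10^-9 T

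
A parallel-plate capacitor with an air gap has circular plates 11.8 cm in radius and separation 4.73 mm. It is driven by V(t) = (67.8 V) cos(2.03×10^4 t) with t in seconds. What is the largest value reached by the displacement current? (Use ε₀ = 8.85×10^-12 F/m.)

(dE/dt)_max = V₀ω/d = 2.910×10^8 V/(m·s); ω = 2.03×10^4 rad/s.
I_d,max = ε₀ A (dE/dt)_max = (8.85×10^-12)(0.04374)(2.910×10^8) = 1.13×10^-4 A.

1.13×10^-4 A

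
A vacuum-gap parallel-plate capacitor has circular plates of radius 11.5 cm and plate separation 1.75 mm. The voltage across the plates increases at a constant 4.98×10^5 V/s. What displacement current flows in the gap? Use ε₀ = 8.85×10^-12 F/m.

The field between the plates is E = V/d, so dE/dt = (4.98×10^5)/(1.75×10^-3 m) = 2.846×10^8 V/(m·s).
I_d = ε₀ A (dE/dt) = (8.85×10^-12)(0.04155)(2.846×10^8) = 1.05×10^-4 A.

1.05×10^-4 A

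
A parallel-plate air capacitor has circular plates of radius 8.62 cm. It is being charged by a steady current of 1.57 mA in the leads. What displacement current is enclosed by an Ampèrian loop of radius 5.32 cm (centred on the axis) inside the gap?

5.98×10^-4 A

By continuity the displacement current in the gap matches the conduction current: I_d = 1.57×10^-3 A.
The field is uniform, so I_d,enc = I_d (r/R)² = (1.57×10^-3)(5.32/8.62)² = 5.98×10^-4 A.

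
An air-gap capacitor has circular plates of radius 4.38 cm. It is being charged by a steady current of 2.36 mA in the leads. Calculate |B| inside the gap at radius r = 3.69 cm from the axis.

9.08×10^-9 T

Between the plates the displacement current equals the wire current: I_d = 2.36 mA = 2.36×10^-3 A.
An Ampèrian loop of radius r encloses a fraction (r/R)² of I_d. Then B·2πr = μ₀ I_d (r/R)², giving B = μ₀ I_d r/(2πR²) = 9.08×10^-9 T.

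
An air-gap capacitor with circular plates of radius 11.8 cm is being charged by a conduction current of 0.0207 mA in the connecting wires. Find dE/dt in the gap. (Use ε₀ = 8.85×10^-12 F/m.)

5.35×10^7 V/(m·s)

The displacement current between the plates equals the conduction current, I_d = 0.0207 mA.
Then dE/dt = I_d/(ε₀A) = 5.35×10^7 V/(m·s).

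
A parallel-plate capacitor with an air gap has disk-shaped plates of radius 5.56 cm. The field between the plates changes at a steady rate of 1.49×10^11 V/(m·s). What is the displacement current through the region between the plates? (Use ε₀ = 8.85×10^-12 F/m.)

0.0128 A

I_d = ε₀ A (dE/dt) = (8.85×10^-12)(9.712×10^-3 m²)(1.49×10^11) = 0.0128 A.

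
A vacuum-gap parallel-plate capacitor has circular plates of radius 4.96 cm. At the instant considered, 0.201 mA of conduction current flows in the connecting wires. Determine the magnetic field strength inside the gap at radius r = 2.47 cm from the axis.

By continuity the displacement current in the gap matches the conduction current: I_d = 2.01×10^-4 A.
∮B·dl = μ₀ I_d,enc with I_d,enc = I_d r²/R² = 4.985×10^-5 A; so B = μ₀ I_d,enc/(2πr) = 4.04×10^-10 T.

4.04×10^-10 T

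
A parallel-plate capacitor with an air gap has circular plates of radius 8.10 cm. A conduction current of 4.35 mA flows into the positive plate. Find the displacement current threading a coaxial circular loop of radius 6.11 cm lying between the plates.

2.48×10^-3 A

By continuity the displacement current in the gap matches the conduction current: I_d = 4.35×10^-3 A.
The field is uniform, so I_d,enc = I_d (r/R)² = (4.35×10^-3)(6.11/8.10)² = 2.48×10^-3 A.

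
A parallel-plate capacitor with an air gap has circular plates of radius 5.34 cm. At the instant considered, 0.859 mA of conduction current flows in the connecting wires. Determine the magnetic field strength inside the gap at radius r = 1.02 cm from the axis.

By continuity the displacement current in the gap matches the conduction current: I_d = 8.59×10^-4 A.
For r < R the Ampère–Maxwell law gives B(2πr) = μ₀ I_d (r²/R²), so B = μ₀ I_d r/(2πR²) = (4π×10^-7)(8.59×10^-4)(0.0102)/(2π·0.0534²) = 6.15×10^-10 T.

6.15×10^-10 T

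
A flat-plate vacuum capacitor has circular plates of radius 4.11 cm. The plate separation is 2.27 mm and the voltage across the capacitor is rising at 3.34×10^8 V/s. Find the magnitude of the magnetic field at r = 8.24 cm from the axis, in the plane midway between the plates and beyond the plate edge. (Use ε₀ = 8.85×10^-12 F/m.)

1.68×10^-8 T

I_d = C dV/dt with C = ε₀πR²/d = 2.069×10^-11 F, so I_d = (2.069×10^-11)(3.34×10^8) = 6.910×10^-3 A.
Outside the plates the loop encloses all of I_d, so B·2πr = μ₀ I_d and B = 1.68×10^-8 T.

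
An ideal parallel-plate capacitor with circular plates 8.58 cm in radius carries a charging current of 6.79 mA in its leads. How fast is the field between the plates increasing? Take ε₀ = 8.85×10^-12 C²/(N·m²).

3.32×10^10 V/(m·s)

By continuity, I_d in the gap equals the 6.79 mA flowing in the wire.
Then dE/dt = I_d/(ε₀A) = 3.32×10^10 V/(m·s).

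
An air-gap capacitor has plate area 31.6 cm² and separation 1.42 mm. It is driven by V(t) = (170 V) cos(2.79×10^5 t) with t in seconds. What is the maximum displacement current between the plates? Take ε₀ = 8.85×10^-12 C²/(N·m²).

9.34×10^-4 A

(dE/dt)_max = V₀ω/d = 3.340×10^10 V/(m·s); ω = 2.79×10^5 rad/s.
I_d,max = ε₀ A (dE/dt)_max = (8.85×10^-12)(3.16×10^-3)(3.340×10^10) = 9.34×10^-4 A.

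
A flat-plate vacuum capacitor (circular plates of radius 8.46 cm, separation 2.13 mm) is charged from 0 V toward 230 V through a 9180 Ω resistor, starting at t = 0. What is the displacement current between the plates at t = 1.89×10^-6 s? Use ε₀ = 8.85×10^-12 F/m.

2.77×10^-3 A

C = ε₀A/d = (8.85×10^-12)(0.02248)/(2.13×10^-3) = 9.340×10^-11 F, so τ = RC = 8.574×10^-7 s.
The conduction current is I(t) = (V₀/R) e^(−t/τ), and the displacement current between the plates equals it.
t/τ = 2.204; I_d = (230/9180) · e^(−2.204) = (0.02505)(0.1104) = 2.77×10^-3 A.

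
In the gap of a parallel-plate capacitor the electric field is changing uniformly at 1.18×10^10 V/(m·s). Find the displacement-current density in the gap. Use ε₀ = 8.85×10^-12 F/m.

The displacement-current density is ε₀ ∂E/∂t = (8.85×10^-12)(1.18×10^10) = 0.104 A/m².

0.104 A/m²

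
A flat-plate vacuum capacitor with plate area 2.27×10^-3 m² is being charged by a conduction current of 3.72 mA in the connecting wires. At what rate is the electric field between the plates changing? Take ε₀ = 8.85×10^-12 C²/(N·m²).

Charge continuity gives I_d = I = 3.72×10^-3 A between the plates.
Inverting I_d = ε₀ A dE/dt gives dE/dt = 3.72×10^-3 / (8.85×10^-12 · 2.27×10^-3) = 1.85×10^11 V/(m·s).

1.85×10^11 V/(m·s)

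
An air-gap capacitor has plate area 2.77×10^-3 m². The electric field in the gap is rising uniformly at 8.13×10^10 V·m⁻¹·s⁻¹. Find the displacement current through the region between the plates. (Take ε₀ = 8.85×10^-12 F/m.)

1.99×10^-3 A

The displacement current is ε₀ times dΦ_E/dt = ε₀ A dE/dt = (8.85×10^-12)(2.77×10^-3)(8.13×10^10) = 1.99×10^-3 A.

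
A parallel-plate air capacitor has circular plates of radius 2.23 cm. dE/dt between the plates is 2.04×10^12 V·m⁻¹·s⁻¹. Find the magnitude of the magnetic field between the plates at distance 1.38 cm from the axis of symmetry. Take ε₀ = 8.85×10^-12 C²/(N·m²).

I_d = ε₀ dΦ_E/dt = ε₀ πR² (dE/dt) = (8.85×10^-12)(1.562×10^-3)(2.04×10^12) = 0.02820 A through the full plate area.
An Ampèrian loop of radius r encloses a fraction (r/R)² of I_d. Then B·2πr = μ₀ I_d (r/R)², giving B = μ₀ I_d r/(2πR²) = 1.57×10^-7 T.

1.57×10^-7 T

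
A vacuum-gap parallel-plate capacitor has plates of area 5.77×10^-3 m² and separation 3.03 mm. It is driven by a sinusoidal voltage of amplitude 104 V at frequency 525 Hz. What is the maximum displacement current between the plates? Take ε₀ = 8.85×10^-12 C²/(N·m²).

5.78×10^-6 A

(dE/dt)_max = V₀ω/d = 1.132×10^8 V/(m·s); ω = 2πf = 3299 rad/s.
I_d,max = ε₀ A (dE/dt)_max = (8.85×10^-12)(5.77×10^-3)(1.132×10^8) = 5.78×10^-6 A.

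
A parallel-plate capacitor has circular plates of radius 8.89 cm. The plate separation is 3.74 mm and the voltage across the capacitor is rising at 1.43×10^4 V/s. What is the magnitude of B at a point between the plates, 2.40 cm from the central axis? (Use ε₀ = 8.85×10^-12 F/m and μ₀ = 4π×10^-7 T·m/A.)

dE/dt = (dV/dt)/d = 3.824×10^6 V/(m·s); I_d = ε₀(πR²)(dE/dt) = (8.85×10^-12)(0.02483)(3.824×10^6) = 8.403×10^-7 A.
∮B·dl = μ₀ I_d,enc with I_d,enc = I_d r²/R² = 6.124×10^-8 A; so B = μ₀ I_d,enc/(2πr) = 5.10×10^-13 T.

5.10×10^-13 T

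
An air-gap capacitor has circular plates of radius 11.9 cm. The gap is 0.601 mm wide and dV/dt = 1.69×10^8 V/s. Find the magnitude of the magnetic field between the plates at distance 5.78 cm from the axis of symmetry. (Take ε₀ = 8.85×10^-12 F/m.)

I_d = C dV/dt with C = ε₀πR²/d = 6.551×10^-10 F, so I_d = (6.551×10^-10)(1.69×10^8) = 0.1107 A.
For r < R the Ampère–Maxwell law gives B(2πr) = μ₀ I_d (r²/R²), so B = μ₀ I_d r/(2πR²) = (4π×10^-7)(0.1107)(0.0578)/(2π·0.119²) = 9.04×10^-8 T.

9.04×10^-8 T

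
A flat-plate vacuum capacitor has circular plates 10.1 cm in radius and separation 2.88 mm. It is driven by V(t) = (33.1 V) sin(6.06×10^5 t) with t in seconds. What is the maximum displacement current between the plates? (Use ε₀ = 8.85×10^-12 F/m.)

1.98×10^-3 A

(dE/dt)_max = V₀ω/d = 6.965×10^9 V/(m·s); ω = 6.06×10^5 rad/s.
I_d,max = ε₀ A (dE/dt)_max = (8.85×10^-12)(0.03205)(6.965×10^9) = 1.98×10^-3 A.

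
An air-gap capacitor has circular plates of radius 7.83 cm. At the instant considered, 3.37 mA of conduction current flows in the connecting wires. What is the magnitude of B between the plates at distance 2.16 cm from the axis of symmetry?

No conduction current crosses the gap, so I_d there equals the 3.37×10^-3 A in the leads.
∮B·dl = μ₀ I_d,enc with I_d,enc = I_d r²/R² = 2.565×10^-4 A; so B = μ₀ I_d,enc/(2πr) = 2.37×10^-9 T.

2.37×10^-9 T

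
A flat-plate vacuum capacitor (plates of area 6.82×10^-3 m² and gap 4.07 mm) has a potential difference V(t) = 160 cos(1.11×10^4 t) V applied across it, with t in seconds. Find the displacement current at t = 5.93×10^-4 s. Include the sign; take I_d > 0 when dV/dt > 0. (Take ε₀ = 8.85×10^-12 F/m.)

dE/dt = (V₀ω/d)·−sin(ωt) with ωt = 6.5823 rad: (160)(1.11×10^4)(-0.2947)/(4.07×10^-3) = -1.286×10^8 V/(m·s).
I_d = ε₀ A dE/dt = (8.85×10^-12)(6.82×10^-3)(-1.286×10^8) = -7.76×10^-6 A.

-7.76×10^-6 A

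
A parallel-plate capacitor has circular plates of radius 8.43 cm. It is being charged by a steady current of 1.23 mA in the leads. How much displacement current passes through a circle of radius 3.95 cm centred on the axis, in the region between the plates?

2.70×10^-4 A

By continuity the displacement current in the gap matches the conduction current: I_d = 1.23×10^-3 A.
Since J_d is uniform, the enclosed fraction is (r/R)² = 0.2196, giving I_d,enc = 2.70×10^-4 A.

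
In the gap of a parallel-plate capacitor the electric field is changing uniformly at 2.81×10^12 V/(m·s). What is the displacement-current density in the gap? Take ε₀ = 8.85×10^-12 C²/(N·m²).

24.9 A/m²

J_d = ε₀ dE/dt = (8.85×10^-12)(2.81×10^12) = 24.9 A/m².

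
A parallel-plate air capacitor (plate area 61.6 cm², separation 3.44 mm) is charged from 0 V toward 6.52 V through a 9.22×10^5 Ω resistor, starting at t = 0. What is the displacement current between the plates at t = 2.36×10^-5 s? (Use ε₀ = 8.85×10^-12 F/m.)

1.41×10^-6 A

C = ε₀A/d = (8.85×10^-12)(6.16×10^-3)/(3.44×10^-3) = 1.585×10^-11 F, so τ = RC = 1.461×10^-5 s.
The conduction current is I(t) = (V₀/R) e^(−t/τ), and the displacement current between the plates equals it.
t/τ = 1.615; I_d = (6.52/9.22×10^5) · e^(−1.615) = (7.072×10^-6)(0.1989) = 1.41×10^-6 A.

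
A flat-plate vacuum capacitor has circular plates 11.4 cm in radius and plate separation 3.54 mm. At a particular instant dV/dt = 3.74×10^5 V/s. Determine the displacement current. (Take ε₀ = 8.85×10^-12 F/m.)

C = ε₀A/d = (8.85×10^-12)(0.04083)/(3.54×10^-3) = 1.021×10^-10 F.
I_d = C dV/dt = (1.021×10^-10)(3.74×10^5) = 3.82×10^-5 A.

3.82×10^-5 A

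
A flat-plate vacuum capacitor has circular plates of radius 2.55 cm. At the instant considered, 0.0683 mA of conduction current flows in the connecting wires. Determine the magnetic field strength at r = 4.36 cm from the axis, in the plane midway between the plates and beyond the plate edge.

3.13×10^-10 T

By continuity the displacement current in the gap matches the conduction current: I_d = 6.83×10^-5 A.
For r ≥ R the full I_d is enclosed: B = μ₀ I_d/(2πr) = (4π×10^-7)(6.83×10^-5)/(2π·0.0436) = 3.13×10^-10 T.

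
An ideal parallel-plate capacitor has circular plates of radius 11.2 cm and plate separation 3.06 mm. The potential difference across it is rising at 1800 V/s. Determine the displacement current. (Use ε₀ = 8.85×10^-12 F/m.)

C = ε₀A/d = (8.85×10^-12)(0.03941)/(3.06×10^-3) = 1.140×10^-10 F.
I_d = C dV/dt = (1.140×10^-10)(1800) = 2.05×10^-7 A.

2.05×10^-7 A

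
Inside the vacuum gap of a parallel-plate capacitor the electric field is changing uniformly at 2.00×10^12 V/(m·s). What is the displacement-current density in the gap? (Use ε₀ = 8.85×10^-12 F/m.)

17.7 A/m²

J_d = ε₀ dE/dt = (8.85×10^-12)(2.00×10^12) = 17.7 A/m².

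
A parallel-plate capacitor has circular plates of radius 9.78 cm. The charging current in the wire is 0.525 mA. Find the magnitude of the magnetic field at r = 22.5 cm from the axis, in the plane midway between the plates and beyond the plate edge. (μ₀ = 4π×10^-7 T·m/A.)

Between the plates the displacement current equals the wire current: I_d = 0.525 mA = 5.25×10^-4 A.
Outside the plates the loop encloses all of I_d, so B·2πr = μ₀ I_d and B = 4.67×10^-10 T.

4.67×10^-10 T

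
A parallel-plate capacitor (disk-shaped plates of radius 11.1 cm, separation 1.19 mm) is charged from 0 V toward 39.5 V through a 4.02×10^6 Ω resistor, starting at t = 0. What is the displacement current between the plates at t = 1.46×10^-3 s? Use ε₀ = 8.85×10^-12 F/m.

2.78×10^-6 A

With C = ε₀A/d = (8.85×10^-12)(0.03871)/(1.19×10^-3) = 2.879×10^-10 F, the time constant is τ = RC = 1.157×10^-3 s, so t/τ = 1.262 and e^(−t/τ) = 0.2831.
I_d = I_cond = (V₀/R) e^(−t/τ) = (9.826×10^-6)(0.2831) = 2.78×10^-6 A.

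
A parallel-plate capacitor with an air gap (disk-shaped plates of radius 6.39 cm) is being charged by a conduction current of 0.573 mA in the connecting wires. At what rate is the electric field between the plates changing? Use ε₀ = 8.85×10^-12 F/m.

5.05×10^9 V/(m·s)

By continuity, I_d in the gap equals the 0.573 mA flowing in the wire.
Inverting I_d = ε₀ A dE/dt gives dE/dt = 5.73×10^-4 / (8.85×10^-12 · 0.01283) = 5.05×10^9 V/(m·s).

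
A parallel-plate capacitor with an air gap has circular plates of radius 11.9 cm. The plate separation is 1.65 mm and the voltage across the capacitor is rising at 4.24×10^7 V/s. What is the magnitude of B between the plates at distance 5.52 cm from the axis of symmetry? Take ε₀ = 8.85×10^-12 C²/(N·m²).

With E = V/d, dE/dt = 2.570×10^10 V/(m·s) and πR² = 0.04449 m², giving I_d = ε₀ πR² dE/dt = 0.01012 A.
For r < R the Ampère–Maxwell law gives B(2πr) = μ₀ I_d (r²/R²), so B = μ₀ I_d r/(2πR²) = (4π×10^-7)(0.01012)(0.0552)/(2π·0.119²) = 7.89×10^-9 T.

7.89×10^-9 T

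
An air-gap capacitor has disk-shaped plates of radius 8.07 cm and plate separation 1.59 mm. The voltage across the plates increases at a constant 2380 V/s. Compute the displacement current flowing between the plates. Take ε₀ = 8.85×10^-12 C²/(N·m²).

2.71×10^-7 A

C = ε₀A/d = (8.85×10^-12)(0.02046)/(1.59×10^-3) = 1.139×10^-10 F.
I_d = C dV/dt = (1.139×10^-10)(2380) = 2.71×10^-7 A.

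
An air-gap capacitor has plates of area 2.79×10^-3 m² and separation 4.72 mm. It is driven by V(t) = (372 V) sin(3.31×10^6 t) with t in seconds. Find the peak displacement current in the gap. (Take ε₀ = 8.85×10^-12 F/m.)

The displacement current equals the conduction current C dV/dt, which peaks at C V₀ ω.
With C = ε₀A/d = (8.85×10^-12)(2.79×10^-3)/(4.72×10^-3) = 5.231×10^-12 F and ω = 3.31×10^6 rad/s, I_d,max = (5.231×10^-12)(372)(3.31×10^6) = 6.44×10^-3 A.

6.44×10^-3 A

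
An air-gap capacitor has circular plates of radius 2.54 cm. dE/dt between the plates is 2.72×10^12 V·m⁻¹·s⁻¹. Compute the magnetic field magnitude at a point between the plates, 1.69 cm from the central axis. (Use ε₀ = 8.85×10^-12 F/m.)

2.56×10^-7 T

Total displacement current: I_d = ε₀(πR²)(dE/dt) = (8.85×10^-12)(2.027×10^-3)(2.72×10^12) = 0.04879 A.
For r < R the Ampère–Maxwell law gives B(2πr) = μ₀ I_d (r²/R²), so B = μ₀ I_d r/(2πR²) = (4π×10^-7)(0.04879)(0.0169)/(2π·0.0254²) = 2.56×10^-7 T.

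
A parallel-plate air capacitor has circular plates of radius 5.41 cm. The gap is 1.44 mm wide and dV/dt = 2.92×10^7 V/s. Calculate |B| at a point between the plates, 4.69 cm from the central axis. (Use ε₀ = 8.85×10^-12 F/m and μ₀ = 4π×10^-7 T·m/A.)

I_d = C dV/dt with C = ε₀πR²/d = 5.651×10^-11 F, so I_d = (5.651×10^-11)(2.92×10^7) = 1.650×10^-3 A.
∮B·dl = μ₀ I_d,enc with I_d,enc = I_d r²/R² = 1.240×10^-3 A; so B = μ₀ I_d,enc/(2πr) = 5.29×10^-9 T.

5.29×10^-9 T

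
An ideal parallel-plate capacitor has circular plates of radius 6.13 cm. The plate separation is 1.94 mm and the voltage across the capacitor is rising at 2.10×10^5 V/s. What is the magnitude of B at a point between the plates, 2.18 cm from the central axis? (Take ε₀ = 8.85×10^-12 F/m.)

With E = V/d, dE/dt = 1.082×10^8 V/(m·s) and πR² = 0.01181 m², giving I_d = ε₀ πR² dE/dt = 1.131×10^-5 A.
An Ampèrian loop of radius r encloses a fraction (r/R)² of I_d. Then B·2πr = μ₀ I_d (r/R)², giving B = μ₀ I_d r/(2πR²) = 1.31×10^-11 T.

1.31×10^-11 T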